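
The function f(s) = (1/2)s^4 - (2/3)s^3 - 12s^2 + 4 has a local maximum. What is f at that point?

4

Critical points: f'(s) = 2s^3 - 2s^2 - 24s vanishes at s = -3, 0, 4.
f''(s) = 6s^2 - 4s - 24. f''(-3) = 42 > 0 ⇒ local minimum; f''(0) = -24 < 0 ⇒ local maximum; f''(4) = 56 > 0 ⇒ local minimum.
Thus f has its local maximum at s = 0, with value 4.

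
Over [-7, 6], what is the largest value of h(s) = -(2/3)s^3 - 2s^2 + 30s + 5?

59

The derivative is -2s^2 - 4s + 30, which vanishes at s = -5 and s = 3.
Compare values at every candidate in [-7, 6]: h(-7) = -223/3,  h(-5) = -335/3,  h(3) = 59,  h(6) = -31.
So the maximum is h(3) = 59.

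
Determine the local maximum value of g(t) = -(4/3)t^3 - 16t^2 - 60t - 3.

g'(t) = -4t^2 - 32t - 60 = 0 at t = -5, -3.
g''(t) = -8t - 32. g''(-5) = 8 > 0 ⇒ local minimum; g''(-3) = -8 < 0 ⇒ local maximum.
So the local maximum value is g(-3) = 69.

69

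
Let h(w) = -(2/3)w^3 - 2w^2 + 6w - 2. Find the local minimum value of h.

-20

Critical points: h'(w) = -2w^2 - 4w + 6 vanishes at w = -3, 1.
h''(w) = -4w - 4. h''(-3) = 8 > 0 ⇒ local minimum; h''(1) = -8 < 0 ⇒ local maximum.
The local minimum is h(-3) = -20.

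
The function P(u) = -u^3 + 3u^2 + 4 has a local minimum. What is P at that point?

P'(u) = -3u^2 + 6u. Setting P'(u) = 0 gives u ∈ {0, 2}.
P''(u) = -6u + 6. P''(0) = 6 > 0 ⇒ local minimum; P''(2) = -6 < 0 ⇒ local maximum.
Thus P has its local minimum at u = 0, with value 4.

4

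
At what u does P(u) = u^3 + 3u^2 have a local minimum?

P'(u) = 3u^2 + 6u. Setting P'(u) = 0 gives u ∈ {-2, 0}.
Since P''(u) = 6u + 6, we get P''(-2) = -6 < 0 ⇒ local maximum; P''(0) = 6 > 0 ⇒ local minimum.
So the local minimum value is P(0) = 0.

0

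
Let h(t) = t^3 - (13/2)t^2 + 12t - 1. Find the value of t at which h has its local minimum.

h'(t) = 3t^2 - 13t + 12 = 0 at t = 4/3, 3.
Second-derivative test with h''(t) = 6t - 13: h''(4/3) = -5 < 0 ⇒ local maximum; h''(3) = 5 > 0 ⇒ local minimum.
Thus h has its local minimum at t = 3, with value 7/2.

3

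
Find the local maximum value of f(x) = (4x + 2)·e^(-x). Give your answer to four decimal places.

Differentiating with the product rule gives f'(x) = (-4x + 2)·e^(-x). Since e^(-x) > 0, the only critical point is x = 1/2.
f''(1/2) has the same sign as -4 < 0, so this is a local maximum.
f(1/2) = (4)·e^(-1/2) ≈ 2.4261.

2.4261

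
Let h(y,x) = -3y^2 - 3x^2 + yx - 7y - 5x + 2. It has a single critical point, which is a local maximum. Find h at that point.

327/35

∂h/∂y = -6y + x - 7 = 0 and ∂h/∂x = y - 6x - 5 = 0, so (y, x) = (-47/35, -37/35).
The Hessian has h_{yy} = -6, h_{xx} = -6, h_{yx} = 1, giving D = 35 > 0 with h_{yy} < 0, so the point is a local maximum.
h(-47/35, -37/35) = 327/35.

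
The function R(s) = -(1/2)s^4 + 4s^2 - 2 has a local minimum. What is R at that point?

-2

Critical points: R'(s) = -2s^3 + 8s vanishes at s = -2, 0, 2.
Second-derivative test with R''(s) = -6s^2 + 8: R''(-2) = -16 < 0 ⇒ local maximum; R''(0) = 8 > 0 ⇒ local minimum; R''(2) = -16 < 0 ⇒ local maximum.
So the local minimum value is R(0) = -2.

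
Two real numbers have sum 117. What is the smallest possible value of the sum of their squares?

13689/2

With a + b = 117, a^2 + b^2 = a^2 + (117 − a)^2.
The derivative 2a − 2(117 − a) = 4a − 234 vanishes at a = 117/2; second derivative 4 > 0, a minimum.
The minimum is 2·(117/2)^2 = 13689/2.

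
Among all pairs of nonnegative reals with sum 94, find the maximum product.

2209

With x + y = 94, the product is P(x) = x(94 − x).
P'(x) = 94 − 2x = 0 gives x = 47; P'' = −2 < 0, so this is the maximum.
P = 47·47 = 2209.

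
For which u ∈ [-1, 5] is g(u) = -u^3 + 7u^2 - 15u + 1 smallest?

Differentiating, g'(u) = -3u^2 + 14u - 15; which vanishes at u = 5/3 and u = 3.
Compare values at every candidate in [-1, 5]: g(-1) = 24, g(5/3) = -248/27, g(3) = -8, g(5) = -24.
So the minimum is g(5) = -24.

5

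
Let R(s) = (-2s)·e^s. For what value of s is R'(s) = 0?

Differentiating with the product rule gives R'(s) = (-2s - 2)·e^s. Since e^s > 0, the only critical point is s = -1.
R''(-1) has the same sign as -2 < 0, so this is a local maximum.
R(-1) = (2)·e^(-1) ≈ 0.7358.

-1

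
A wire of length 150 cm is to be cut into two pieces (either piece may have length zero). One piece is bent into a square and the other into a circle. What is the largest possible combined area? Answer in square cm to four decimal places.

1790.4931

Let x be the length used for the square. Square side x/4; circle radius (150−x)/(2π).
A(x) = (x/4)² + π·((150−x)/(2π))² = x²/16 + (150−x)²/(4π) for 0 ≤ x ≤ 150. A'(x) = x/8 − (150−x)/(2π) = 0 gives x = 4·150/(π+4) ≈ 84.0149.
A'' > 0, so the interior critical point is a minimum; the maximum is at an endpoint. A(0) = 1790.4931 and A(150) = 1406.2500, so the largest area is 1790.4931.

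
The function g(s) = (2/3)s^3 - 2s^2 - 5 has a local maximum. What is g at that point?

-5

g'(s) = 2s^2 - 4s = 0 at s = 0, 2.
Since g''(s) = 4s - 4, we get g''(0) = -4 < 0 ⇒ local maximum; g''(2) = 4 > 0 ⇒ local minimum.
The local maximum is g(0) = -5.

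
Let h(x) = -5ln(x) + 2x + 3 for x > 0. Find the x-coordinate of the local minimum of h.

5/2

h'(x) = -5/x + 2 = 0 gives x = 5/2.
h''(x) = 5/x², which is positive for x > 0, so this is a local minimum.
h(5/2) = -5·ln(5/2) + 5 + 3 ≈ 3.4185.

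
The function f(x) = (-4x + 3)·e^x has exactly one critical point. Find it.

-1/4

f'(x) = (-4)·e^x + (-4x + 3)·1·e^x = (-4x - 1)·e^x. Since e^x > 0, the only critical point is x = -1/4.
f''(-1/4) has the same sign as -4 < 0, so this is a local maximum.
f(-1/4) = (4)·e^(-1/4) ≈ 3.1152.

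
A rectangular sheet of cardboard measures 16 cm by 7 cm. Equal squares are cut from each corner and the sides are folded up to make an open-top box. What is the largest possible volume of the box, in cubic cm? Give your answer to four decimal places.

78.0090

With cut size x, the volume is V(x) = x(16 − 2x)(7 − 2x) for 0 < x < 3.5.
V'(x) = 12x^2 − 92x + 112. Setting V'(x) = 0 gives x ≈ 1.5179 (the root in (0, 3.5)).
V''(x) = 24x − 92 is negative there, so this is the maximum; V ≈ 78.0090.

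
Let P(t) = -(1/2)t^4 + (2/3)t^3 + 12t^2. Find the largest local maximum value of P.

P'(t) = -2t^3 + 2t^2 + 24t = 0 at t = -3, 0, 4.
P''(t) = -6t^2 + 4t + 24. P''(-3) = -42 < 0 ⇒ local maximum; P''(0) = 24 > 0 ⇒ local minimum; P''(4) = -56 < 0 ⇒ local maximum.
So the largest local maximum value is P(4) = 320/3.

320/3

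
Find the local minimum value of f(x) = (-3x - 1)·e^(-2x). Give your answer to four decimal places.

Differentiating with the product rule gives f'(x) = (6x - 1)·e^(-2x). Since e^(-2x) > 0, the only critical point is x = 1/6.
f''(1/6) has the same sign as 6 > 0, so this is a local minimum.
f(1/6) = (-3/2)·e^(-1/3) ≈ -1.0748.

-1.0748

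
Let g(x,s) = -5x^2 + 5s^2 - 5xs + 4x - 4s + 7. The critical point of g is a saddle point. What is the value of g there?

∂g/∂x = -10x - 5s + 4 = 0 and ∂g/∂s = -5x + 10s - 4 = 0, so (x, s) = (4/25, 12/25).
The Hessian has g_{xx} = -10, g_{ss} = 10, g_{xs} = -5, giving D = -125 < 0, so the point is a saddle point.
g(4/25, 12/25) = 159/25.

159/25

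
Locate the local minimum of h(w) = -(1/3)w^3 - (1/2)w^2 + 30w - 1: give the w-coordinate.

-6

h'(w) = -w^2 - w + 30. Setting h'(w) = 0 gives w ∈ {-6, 5}.
Second-derivative test with h''(w) = -2w - 1: h''(-6) = 11 > 0 ⇒ local minimum; h''(5) = -11 < 0 ⇒ local maximum.
Thus h has its local minimum at w = -6, with value -127.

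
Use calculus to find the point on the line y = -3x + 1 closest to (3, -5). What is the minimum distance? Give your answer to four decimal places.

0.9487

Minimize D(x)^2 = (x - 3)^2 + (-3x + 6)^2.
d/dx[D^2] = 2(x - 3) + 2·(-3)·(-3x + 6) = 0 ⇒ x = 21/10.
Then y = -53/10 and the distance is √(9/10) ≈ 0.9487.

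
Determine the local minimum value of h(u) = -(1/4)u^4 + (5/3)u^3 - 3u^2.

-8/3

h'(u) = -u^3 + 5u^2 - 6u = 0 at u = 0, 2, 3.
Second-derivative test with h''(u) = -3u^2 + 10u - 6: h''(0) = -6 < 0 ⇒ local maximum; h''(2) = 2 > 0 ⇒ local minimum; h''(3) = -3 < 0 ⇒ local maximum.
Thus h has its local minimum at u = 2, with value -8/3.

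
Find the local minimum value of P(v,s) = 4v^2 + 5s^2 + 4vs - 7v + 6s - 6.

-941/64

∂P/∂v = 8v + 4s - 7 = 0 and ∂P/∂s = 4v + 10s + 6 = 0, so (v, s) = (47/32, -19/16).
The Hessian has P_{vv} = 8, P_{ss} = 10, P_{vs} = 4, giving D = 64 > 0 with P_{vv} > 0, so the point is a local minimum.
P(47/32, -19/16) = -941/64.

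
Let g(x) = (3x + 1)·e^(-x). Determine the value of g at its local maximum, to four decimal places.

1.5403

Differentiating with the product rule gives g'(x) = (-3x + 2)·e^(-x). Since e^(-x) > 0, the only critical point is x = 2/3.
g''(2/3) has the same sign as -3 < 0, so this is a local maximum.
g(2/3) = (3)·e^(-2/3) ≈ 1.5403.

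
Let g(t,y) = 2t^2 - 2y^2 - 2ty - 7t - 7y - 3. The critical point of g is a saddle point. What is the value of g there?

∂g/∂t = 4t - 2y - 7 = 0 and ∂g/∂y = -2t - 4y - 7 = 0, so (t, y) = (7/10, -21/10).
The Hessian has g_{tt} = 4, g_{yy} = -4, g_{ty} = -2, giving D = -20 < 0, so the point is a saddle point.
g(7/10, -21/10) = 19/10.

19/10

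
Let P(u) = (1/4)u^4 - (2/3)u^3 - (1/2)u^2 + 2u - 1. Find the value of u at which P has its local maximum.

1

P'(u) = u^3 - 2u^2 - u + 2 = 0 at u = -1, 1, 2.
Second-derivative test with P''(u) = 3u^2 - 4u - 1: P''(-1) = 6 > 0 ⇒ local minimum; P''(1) = -2 < 0 ⇒ local maximum; P''(2) = 3 > 0 ⇒ local minimum.
So the local maximum value is P(1) = 1/12.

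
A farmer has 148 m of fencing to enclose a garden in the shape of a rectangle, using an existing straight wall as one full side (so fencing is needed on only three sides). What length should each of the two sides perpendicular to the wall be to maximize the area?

Let the sides perpendicular to the wall have length x and the parallel side y, so 2x + y = 148 and the area is A = xy = x(148 − 2x).
A'(x) = 148 − 4x = 0 gives x = 37, and A''(x) = −4 < 0 confirms a maximum.
Then y = 148 − 2·37 = 74 and A = 2738.

37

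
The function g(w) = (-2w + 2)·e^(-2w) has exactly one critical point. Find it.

Differentiating with the product rule gives g'(w) = (4w - 6)·e^(-2w). Since e^(-2w) > 0, the only critical point is w = 3/2.
g''(3/2) has the same sign as 4 > 0, so this is a local minimum.
g(3/2) = (-1)·e^(-3) ≈ -0.0498.

3/2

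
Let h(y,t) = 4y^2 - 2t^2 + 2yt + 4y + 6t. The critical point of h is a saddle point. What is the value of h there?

∂h/∂y = 8y + 2t + 4 = 0 and ∂h/∂t = 2y - 4t + 6 = 0, so (y, t) = (-7/9, 10/9).
The Hessian has h_{yy} = 8, h_{tt} = -4, h_{yt} = 2, giving D = -36 < 0, so the point is a saddle point.
h(-7/9, 10/9) = 16/9.

16/9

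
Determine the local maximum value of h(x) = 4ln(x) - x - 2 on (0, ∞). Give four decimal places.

-0.4548

h'(x) = 4/x − 1 = 0 gives x = 4.
h''(x) = -4/x², which is negative for x > 0, so this is a local maximum.
h(4) = 4·ln(4) - 4 - 2 ≈ -0.4548.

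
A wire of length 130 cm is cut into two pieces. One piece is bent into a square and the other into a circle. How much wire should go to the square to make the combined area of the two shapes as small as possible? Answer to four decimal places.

72.8129

Let x be the length used for the square. Square side x/4; circle radius (130−x)/(2π).
A(x) = (x/4)² + π·((130−x)/(2π))² = x²/16 + (130−x)²/(4π) for 0 ≤ x ≤ 130. A'(x) = x/8 − (130−x)/(2π) = 0 gives x = 4·130/(π+4) ≈ 72.8129.
A'' = 1/8 + 1/(2π) > 0, so this gives the minimum combined area; x ≈ 72.8129 cm to the square.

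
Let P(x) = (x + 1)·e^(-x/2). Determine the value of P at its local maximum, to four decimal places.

P'(x) = 1·e^(-x/2) + (x + 1)·(-1/2)·e^(-x/2) = (-(1/2)x + 1/2)·e^(-x/2). Since e^(-x/2) > 0, the only critical point is x = 1.
P''(1) has the same sign as -1/2 < 0, so this is a local maximum.
P(1) = (2)·e^(-1/2) ≈ 1.2131.

1.2131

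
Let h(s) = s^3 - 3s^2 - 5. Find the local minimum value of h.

-9

Critical points: h'(s) = 3s^2 - 6s vanishes at s = 0, 2.
Second-derivative test with h''(s) = 6s - 6: h''(0) = -6 < 0 ⇒ local maximum; h''(2) = 6 > 0 ⇒ local minimum.
So the local minimum value is h(2) = -9.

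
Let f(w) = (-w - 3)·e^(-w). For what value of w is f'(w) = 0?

-2

f'(w) = (-1)·e^(-w) + (-w - 3)·(-1)·e^(-w) = (w + 2)·e^(-w). Since e^(-w) > 0, the only critical point is w = -2.
f''(-2) has the same sign as 1 > 0, so this is a local minimum.
f(-2) = (-1)·e^(2) ≈ -7.3891.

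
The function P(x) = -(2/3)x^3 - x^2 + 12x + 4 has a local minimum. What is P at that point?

Critical points: P'(x) = -2x^2 - 2x + 12 vanishes at x = -3, 2.
Since P''(x) = -4x - 2, we get P''(-3) = 10 > 0 ⇒ local minimum; P''(2) = -10 < 0 ⇒ local maximum.
So the local minimum value is P(-3) = -23.

-23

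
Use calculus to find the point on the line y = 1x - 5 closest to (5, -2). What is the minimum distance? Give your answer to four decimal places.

Minimize D(x)^2 = (x - 5)^2 + (x - 3)^2.
d/dx[D^2] = 2(x - 5) + 2·1·(x - 3) = 0 ⇒ x = 4.
Then y = -1 and the distance is √(2) ≈ 1.4142.

1.4142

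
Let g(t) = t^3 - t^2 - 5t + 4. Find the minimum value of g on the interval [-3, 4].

-17

Differentiating, g'(t) = 3t^2 - 2t - 5; which vanishes at t = -1 and t = 5/3.
Compare values at every candidate in [-3, 4]: g(-3) = -17; g(-1) = 7; g(5/3) = -67/27; g(4) = 32.
So the minimum is g(-3) = -17.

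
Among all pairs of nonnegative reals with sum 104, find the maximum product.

With x + y = 104, the product is P(x) = x(104 − x).
P'(x) = 104 − 2x = 0 gives x = 52; P'' = −2 < 0, so this is the maximum.
P = 52·52 = 2704.

2704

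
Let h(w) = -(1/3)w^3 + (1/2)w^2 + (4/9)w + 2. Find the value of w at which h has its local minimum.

-1/3

h'(w) = -w^2 + w + 4/9. Setting h'(w) = 0 gives w ∈ {-1/3, 4/3}.
Second-derivative test with h''(w) = -2w + 1: h''(-1/3) = 5/3 > 0 ⇒ local minimum; h''(4/3) = -5/3 < 0 ⇒ local maximum.
Thus h has its local minimum at w = -1/3, with value 311/162.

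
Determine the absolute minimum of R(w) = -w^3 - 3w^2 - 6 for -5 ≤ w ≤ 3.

Differentiating, R'(w) = -3w^2 - 6w; which vanishes at w = -2 and w = 0.
Compare values at every candidate in [-5, 3]: R(-5) = 44,  R(-2) = -10,  R(0) = -6,  R(3) = -60.
So the minimum is R(3) = -60.

-60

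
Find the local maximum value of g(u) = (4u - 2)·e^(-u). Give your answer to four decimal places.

g'(u) = 4·e^(-u) + (4u - 2)·(-1)·e^(-u) = (-4u + 6)·e^(-u). Since e^(-u) > 0, the only critical point is u = 3/2.
g''(3/2) has the same sign as -4 < 0, so this is a local maximum.
g(3/2) = (4)·e^(-3/2) ≈ 0.8925.

0.8925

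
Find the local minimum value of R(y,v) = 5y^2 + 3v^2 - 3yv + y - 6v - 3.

∂R/∂y = 10y - 3v + 1 = 0 and ∂R/∂v = -3y + 6v - 6 = 0, so (y, v) = (4/17, 19/17).
The Hessian has R_{yy} = 10, R_{vv} = 6, R_{yv} = -3, giving D = 51 > 0 with R_{yy} > 0, so the point is a local minimum.
R(4/17, 19/17) = -106/17.

-106/17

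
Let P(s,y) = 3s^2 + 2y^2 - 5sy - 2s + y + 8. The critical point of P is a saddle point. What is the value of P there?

9

∂P/∂s = 6s - 5y - 2 = 0 and ∂P/∂y = -5s + 4y + 1 = 0, so (s, y) = (-3, -4).
The Hessian has P_{ss} = 6, P_{yy} = 4, P_{sy} = -5, giving D = -1 < 0, so the point is a saddle point.
P(-3, -4) = 9.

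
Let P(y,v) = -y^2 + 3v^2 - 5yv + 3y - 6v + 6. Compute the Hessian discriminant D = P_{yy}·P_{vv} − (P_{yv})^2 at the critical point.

∂P/∂y = -2y - 5v + 3 = 0 and ∂P/∂v = -5y + 6v - 6 = 0, so (y, v) = (-12/37, 27/37).
The Hessian has P_{yy} = -2, P_{vv} = 6, P_{yv} = -5, giving D = -37 < 0, so the point is a saddle point.
D = (-2)·(6) − (-5)^2 = -37.

-37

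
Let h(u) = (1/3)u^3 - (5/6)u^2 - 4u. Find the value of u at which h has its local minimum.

h'(u) = u^2 - (5/3)u - 4 = 0 at u = -4/3, 3.
Since h''(u) = 2u - 5/3, we get h''(-4/3) = -13/3 < 0 ⇒ local maximum; h''(3) = 13/3 > 0 ⇒ local minimum.
The local minimum is h(3) = -21/2.

3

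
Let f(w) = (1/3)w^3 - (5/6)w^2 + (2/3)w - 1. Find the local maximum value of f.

f'(w) = w^2 - (5/3)w + 2/3. Setting f'(w) = 0 gives w ∈ {2/3, 1}.
Since f''(w) = 2w - 5/3, we get f''(2/3) = -1/3 < 0 ⇒ local maximum; f''(1) = 1/3 > 0 ⇒ local minimum.
So the local maximum value is f(2/3) = -67/81.

-67/81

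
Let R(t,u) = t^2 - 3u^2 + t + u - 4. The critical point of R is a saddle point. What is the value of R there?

∂R/∂t = 2t + 1 = 0 and ∂R/∂u = -6u + 1 = 0, so (t, u) = (-1/2, 1/6).
The Hessian has R_{tt} = 2, R_{uu} = -6, R_{tu} = 0, giving D = -12 < 0, so the point is a saddle point.
R(-1/2, 1/6) = -25/6.

-25/6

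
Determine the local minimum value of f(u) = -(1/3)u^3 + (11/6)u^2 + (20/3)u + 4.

-68/81

f'(u) = -u^2 + (11/3)u + 20/3 = 0 at u = -4/3, 5.
Since f''(u) = -2u + 11/3, we get f''(-4/3) = 19/3 > 0 ⇒ local minimum; f''(5) = -19/3 < 0 ⇒ local maximum.
So the local minimum value is f(-4/3) = -68/81.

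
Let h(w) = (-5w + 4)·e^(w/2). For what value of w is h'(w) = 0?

-6/5

Differentiating with the product rule gives h'(w) = (-(5/2)w - 3)·e^(w/2). Since e^(w/2) > 0, the only critical point is w = -6/5.
h''(-6/5) has the same sign as -5/2 < 0, so this is a local maximum.
h(-6/5) = (10)·e^(-3/5) ≈ 5.4881.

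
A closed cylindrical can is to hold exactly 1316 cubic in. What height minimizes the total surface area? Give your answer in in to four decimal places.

11.8774

With radius r and height h, πr²h = 1316 so h = 1316/(πr²), and S(r) = 2πr² + 2πrh = 2πr² + 2·1316/r.
S'(r) = 4πr − 2·1316/r² = 0 ⇒ r³ = 1316/(2π), so r ≈ 5.9387 and h = 2r ≈ 11.8774.
S''(r) = 4π + 4·1316/r³ > 0, so this is the minimum; S ≈ 664.7910.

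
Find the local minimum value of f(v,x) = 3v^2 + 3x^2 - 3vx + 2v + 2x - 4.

∂f/∂v = 6v - 3x + 2 = 0 and ∂f/∂x = -3v + 6x + 2 = 0, so (v, x) = (-2/3, -2/3).
The Hessian has f_{vv} = 6, f_{xx} = 6, f_{vx} = -3, giving D = 27 > 0 with f_{vv} > 0, so the point is a local minimum.
f(-2/3, -2/3) = -16/3.

-16/3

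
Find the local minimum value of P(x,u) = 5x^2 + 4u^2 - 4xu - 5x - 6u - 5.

∂P/∂x = 10x - 4u - 5 = 0 and ∂P/∂u = -4x + 8u - 6 = 0, so (x, u) = (1, 5/4).
The Hessian has P_{xx} = 10, P_{uu} = 8, P_{xu} = -4, giving D = 64 > 0 with P_{xx} > 0, so the point is a local minimum.
P(1, 5/4) = -45/4.

-45/4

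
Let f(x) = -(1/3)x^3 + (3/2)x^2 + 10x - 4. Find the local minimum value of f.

-46/3

f'(x) = -x^2 + 3x + 10 = 0 at x = -2, 5.
Since f''(x) = -2x + 3, we get f''(-2) = 7 > 0 ⇒ local minimum; f''(5) = -7 < 0 ⇒ local maximum.
The local minimum is f(-2) = -46/3.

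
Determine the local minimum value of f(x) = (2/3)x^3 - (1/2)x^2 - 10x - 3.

-497/24

f'(x) = 2x^2 - x - 10 = 0 at x = -2, 5/2.
Since f''(x) = 4x - 1, we get f''(-2) = -9 < 0 ⇒ local maximum; f''(5/2) = 9 > 0 ⇒ local minimum.
Thus f has its local minimum at x = 5/2, with value -497/24.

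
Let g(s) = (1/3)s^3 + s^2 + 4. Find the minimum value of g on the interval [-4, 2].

-4/3

The derivative is s^2 + 2s, which vanishes at s = -2 and s = 0.
Evaluating at the critical points and endpoints: g(-4) = -4/3; g(-2) = 16/3; g(0) = 4; g(2) = 32/3.
Hence the absolute minimum is -4/3 at s = -4.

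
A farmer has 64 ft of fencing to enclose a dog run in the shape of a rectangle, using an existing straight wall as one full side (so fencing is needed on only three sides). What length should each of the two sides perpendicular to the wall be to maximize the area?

16

Let the sides perpendicular to the wall have length x and the parallel side y, so 2x + y = 64 and the area is A = xy = x(64 − 2x).
A'(x) = 64 − 4x = 0 gives x = 16, and A''(x) = −4 < 0 confirms a maximum.
Then y = 64 − 2·16 = 32 and A = 512.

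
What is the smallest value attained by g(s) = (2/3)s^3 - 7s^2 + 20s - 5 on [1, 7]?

The derivative is 2s^2 - 14s + 20, which vanishes at s = 2 and s = 5.
Candidates: g(1) = 26/3; g(2) = 37/3; g(5) = 10/3; g(7) = 62/3.
Hence the absolute minimum is 10/3 at s = 5.

10/3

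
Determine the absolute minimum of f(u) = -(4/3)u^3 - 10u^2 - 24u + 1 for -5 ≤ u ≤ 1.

The derivative is -4u^2 - 20u - 24, which vanishes at u = -3 and u = -2.
Compare values at every candidate in [-5, 1]: f(-5) = 113/3, f(-3) = 19, f(-2) = 59/3, f(1) = -103/3.
So the minimum is f(1) = -103/3.

-103/3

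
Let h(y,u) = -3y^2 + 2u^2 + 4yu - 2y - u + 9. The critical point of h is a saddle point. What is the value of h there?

∂h/∂y = -6y + 4u - 2 = 0 and ∂h/∂u = 4y + 4u - 1 = 0, so (y, u) = (-1/10, 7/20).
The Hessian has h_{yy} = -6, h_{uu} = 4, h_{yu} = 4, giving D = -40 < 0, so the point is a saddle point.
h(-1/10, 7/20) = 357/40.

357/40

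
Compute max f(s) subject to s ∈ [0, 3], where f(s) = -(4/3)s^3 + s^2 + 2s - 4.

-7/3

The derivative is -4s^2 + 2s + 2, whose only zero in [0, 3] is s = 1.
Evaluating at the critical points and endpoints: f(0) = -4, f(1) = -7/3, f(3) = -25.
So the maximum is f(1) = -7/3.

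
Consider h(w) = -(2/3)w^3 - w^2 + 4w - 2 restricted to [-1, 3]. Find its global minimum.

-17

h'(w) = -2w^2 - 2w + 4, whose only zero in [-1, 3] is w = 1.
Candidates: h(-1) = -19/3,  h(1) = 1/3,  h(3) = -17.
The minimum over the interval is -17, attained at w = 3.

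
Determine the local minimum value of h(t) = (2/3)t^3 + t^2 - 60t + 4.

-563/3

h'(t) = 2t^2 + 2t - 60 = 0 at t = -6, 5.
Since h''(t) = 4t + 2, we get h''(-6) = -22 < 0 ⇒ local maximum; h''(5) = 22 > 0 ⇒ local minimum.
So the local minimum value is h(5) = -563/3.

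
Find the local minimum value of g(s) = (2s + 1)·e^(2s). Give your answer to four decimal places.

g'(s) = 2·e^(2s) + (2s + 1)·2·e^(2s) = (4s + 4)·e^(2s). Since e^(2s) > 0, the only critical point is s = -1.
g''(-1) has the same sign as 4 > 0, so this is a local minimum.
g(-1) = (-1)·e^(-2) ≈ -0.1353.

-0.1353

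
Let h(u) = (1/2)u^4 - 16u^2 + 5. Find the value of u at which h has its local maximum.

0

h'(u) = 2u^3 - 32u. Setting h'(u) = 0 gives u ∈ {-4, 0, 4}.
Second-derivative test with h''(u) = 6u^2 - 32: h''(-4) = 64 > 0 ⇒ local minimum; h''(0) = -32 < 0 ⇒ local maximum; h''(4) = 64 > 0 ⇒ local minimum.
Thus h has its local maximum at u = 0, with value 5.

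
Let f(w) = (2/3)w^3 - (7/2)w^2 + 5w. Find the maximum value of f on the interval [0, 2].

f'(w) = 2w^2 - 7w + 5, whose only zero in [0, 2] is w = 1.
Candidates: f(0) = 0, f(1) = 13/6, f(2) = 4/3.
The maximum over the interval is 13/6, attained at w = 1.

13/6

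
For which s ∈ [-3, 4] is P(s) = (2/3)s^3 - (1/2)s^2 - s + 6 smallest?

The derivative is 2s^2 - s - 1, which vanishes at s = -1/2 and s = 1.
Candidates: P(-3) = -27/2; P(-1/2) = 151/24; P(1) = 31/6; P(4) = 110/3.
Hence the absolute minimum is -27/2 at s = -3.

-3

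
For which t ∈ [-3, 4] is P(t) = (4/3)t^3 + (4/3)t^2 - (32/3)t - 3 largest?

4

The derivative is 4t^2 + (8/3)t - 32/3, which vanishes at t = -2 and t = 4/3.
Evaluating at the critical points and endpoints: P(-3) = 5, P(-2) = 13, P(4/3) = -947/81, P(4) = 61.
The maximum over the interval is 61, attained at t = 4.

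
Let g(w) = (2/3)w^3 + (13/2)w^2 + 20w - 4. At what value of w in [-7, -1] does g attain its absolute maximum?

-1

The derivative is 2w^2 + 13w + 20, which vanishes at w = -4 and w = -5/2.
Compare values at every candidate in [-7, -1]: g(-7) = -325/6,  g(-4) = -68/3,  g(-5/2) = -571/24,  g(-1) = -109/6.
So the maximum is g(-1) = -109/6.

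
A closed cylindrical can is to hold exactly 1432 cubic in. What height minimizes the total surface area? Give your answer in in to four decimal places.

12.2166

With radius r and height h, πr²h = 1432 so h = 1432/(πr²), and S(r) = 2πr² + 2πrh = 2πr² + 2·1432/r.
S'(r) = 4πr − 2·1432/r² = 0 ⇒ r³ = 1432/(2π), so r ≈ 6.1083 and h = 2r ≈ 12.2166.
S''(r) = 4π + 4·1432/r³ > 0, so this is the minimum; S ≈ 703.3042.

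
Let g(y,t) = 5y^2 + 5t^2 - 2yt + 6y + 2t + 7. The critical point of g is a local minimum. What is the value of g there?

14/3

∂g/∂y = 10y - 2t + 6 = 0 and ∂g/∂t = -2y + 10t + 2 = 0, so (y, t) = (-2/3, -1/3).
The Hessian has g_{yy} = 10, g_{tt} = 10, g_{yt} = -2, giving D = 96 > 0 with g_{yy} > 0, so the point is a local minimum.
g(-2/3, -1/3) = 14/3.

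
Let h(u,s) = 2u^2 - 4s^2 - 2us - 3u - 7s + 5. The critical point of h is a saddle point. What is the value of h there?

∂h/∂u = 4u - 2s - 3 = 0 and ∂h/∂s = -2u - 8s - 7 = 0, so (u, s) = (5/18, -17/18).
The Hessian has h_{uu} = 4, h_{ss} = -8, h_{us} = -2, giving D = -36 < 0, so the point is a saddle point.
h(5/18, -17/18) = 71/9.

71/9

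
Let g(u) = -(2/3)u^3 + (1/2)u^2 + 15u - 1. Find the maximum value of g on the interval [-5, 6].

61/2

Differentiating, g'(u) = -2u^2 + u + 15; which vanishes at u = -5/2 and u = 3.
Evaluating at the critical points and endpoints: g(-5) = 119/6,  g(-5/2) = -599/24,  g(3) = 61/2,  g(6) = -37.
Hence the absolute maximum is 61/2 at u = 3.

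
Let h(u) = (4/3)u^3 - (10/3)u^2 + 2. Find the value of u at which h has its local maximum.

Critical points: h'(u) = 4u^2 - (20/3)u vanishes at u = 0, 5/3.
Second-derivative test with h''(u) = 8u - 20/3: h''(0) = -20/3 < 0 ⇒ local maximum; h''(5/3) = 20/3 > 0 ⇒ local minimum.
So the local maximum value is h(0) = 2.

0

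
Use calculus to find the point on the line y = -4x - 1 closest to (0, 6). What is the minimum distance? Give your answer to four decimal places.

Minimize D(x)^2 = (x + 0)^2 + (-4x - 7)^2.
d/dx[D^2] = 2(x + 0) + 2·(-4)·(-4x - 7) = 0 ⇒ x = -28/17.
Then y = 95/17 and the distance is √(49/17) ≈ 1.6977.

1.6977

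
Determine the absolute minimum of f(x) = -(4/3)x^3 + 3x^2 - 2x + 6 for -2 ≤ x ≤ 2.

The derivative is -4x^2 + 6x - 2, which vanishes at x = 1/2 and x = 1.
Compare values at every candidate in [-2, 2]: f(-2) = 98/3, f(1/2) = 67/12, f(1) = 17/3, f(2) = 10/3.
Hence the absolute minimum is 10/3 at x = 2.

10/3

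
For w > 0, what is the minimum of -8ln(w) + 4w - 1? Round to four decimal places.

f'(w) = -8/w + 4 = 0 gives w = 2.
f''(w) = 8/w², which is positive for w > 0, so this is a local minimum.
f(2) = -8·ln(2) + 8 - 1 ≈ 1.4548.

1.4548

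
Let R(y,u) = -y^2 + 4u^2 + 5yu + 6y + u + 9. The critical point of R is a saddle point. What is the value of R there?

∂R/∂y = -2y + 5u + 6 = 0 and ∂R/∂u = 5y + 8u + 1 = 0, so (y, u) = (43/41, -32/41).
The Hessian has R_{yy} = -2, R_{uu} = 8, R_{yu} = 5, giving D = -41 < 0, so the point is a saddle point.
R(43/41, -32/41) = 482/41.

482/41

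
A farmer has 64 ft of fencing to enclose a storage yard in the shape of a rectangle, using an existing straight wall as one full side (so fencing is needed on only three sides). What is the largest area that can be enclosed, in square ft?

Let the sides perpendicular to the wall have length x and the parallel side y, so 2x + y = 64 and the area is A = xy = x(64 − 2x).
A'(x) = 64 − 4x = 0 gives x = 16, and A''(x) = −4 < 0 confirms a maximum.
Then y = 64 − 2·16 = 32 and A = 512.

512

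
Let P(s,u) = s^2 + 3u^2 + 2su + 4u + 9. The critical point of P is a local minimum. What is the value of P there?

∂P/∂s = 2s + 2u = 0 and ∂P/∂u = 2s + 6u + 4 = 0, so (s, u) = (1, -1).
The Hessian has P_{ss} = 2, P_{uu} = 6, P_{su} = 2, giving D = 8 > 0 with P_{ss} > 0, so the point is a local minimum.
P(1, -1) = 7.

7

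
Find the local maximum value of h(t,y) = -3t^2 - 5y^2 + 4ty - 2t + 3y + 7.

331/44

∂h/∂t = -6t + 4y - 2 = 0 and ∂h/∂y = 4t - 10y + 3 = 0, so (t, y) = (-2/11, 5/22).
The Hessian has h_{tt} = -6, h_{yy} = -10, h_{ty} = 4, giving D = 44 > 0 with h_{tt} < 0, so the point is a local maximum.
h(-2/11, 5/22) = 331/44.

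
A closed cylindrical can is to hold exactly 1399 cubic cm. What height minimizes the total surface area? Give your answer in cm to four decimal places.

With radius r and height h, πr²h = 1399 so h = 1399/(πr²), and S(r) = 2πr² + 2πrh = 2πr² + 2·1399/r.
S'(r) = 4πr − 2·1399/r² = 0 ⇒ r³ = 1399/(2π), so r ≈ 6.0610 and h = 2r ≈ 12.1220.
S''(r) = 4π + 4·1399/r³ > 0, so this is the minimum; S ≈ 692.4573.

12.1220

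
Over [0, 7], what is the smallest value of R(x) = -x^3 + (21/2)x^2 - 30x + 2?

Differentiating, R'(x) = -3x^2 + 21x - 30; which vanishes at x = 2 and x = 5.
Compare values at every candidate in [0, 7]: R(0) = 2,  R(2) = -24,  R(5) = -21/2,  R(7) = -73/2.
So the minimum is R(7) = -73/2.

-73/2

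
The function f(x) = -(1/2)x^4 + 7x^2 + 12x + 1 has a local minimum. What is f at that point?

-9/2

f'(x) = -2x^3 + 14x + 12 = 0 at x = -2, -1, 3.
Since f''(x) = -6x^2 + 14, we get f''(-2) = -10 < 0 ⇒ local maximum; f''(-1) = 8 > 0 ⇒ local minimum; f''(3) = -40 < 0 ⇒ local maximum.
The local minimum is f(-1) = -9/2.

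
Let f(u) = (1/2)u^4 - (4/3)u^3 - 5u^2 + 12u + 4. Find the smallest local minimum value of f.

f'(u) = 2u^3 - 4u^2 - 10u + 12 = 0 at u = -2, 1, 3.
Second-derivative test with f''(u) = 6u^2 - 8u - 10: f''(-2) = 30 > 0 ⇒ local minimum; f''(1) = -12 < 0 ⇒ local maximum; f''(3) = 20 > 0 ⇒ local minimum.
Thus f has its smallest local minimum at u = -2, with value -64/3.

-64/3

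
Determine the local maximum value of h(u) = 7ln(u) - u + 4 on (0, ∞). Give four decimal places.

10.6214

h'(u) = 7/u − 1 = 0 gives u = 7.
h''(u) = -7/u², which is negative for u > 0, so this is a local maximum.
h(7) = 7·ln(7) - 7 + 4 ≈ 10.6214.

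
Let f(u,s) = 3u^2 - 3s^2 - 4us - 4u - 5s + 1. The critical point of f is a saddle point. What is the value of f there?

∂f/∂u = 6u - 4s - 4 = 0 and ∂f/∂s = -4u - 6s - 5 = 0, so (u, s) = (1/13, -23/26).
The Hessian has f_{uu} = 6, f_{ss} = -6, f_{us} = -4, giving D = -52 < 0, so the point is a saddle point.
f(1/13, -23/26) = 159/52.

159/52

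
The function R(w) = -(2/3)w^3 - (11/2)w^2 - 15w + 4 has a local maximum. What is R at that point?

R'(w) = -2w^2 - 11w - 15 = 0 at w = -3, -5/2.
R''(w) = -4w - 11. R''(-3) = 1 > 0 ⇒ local minimum; R''(-5/2) = -1 < 0 ⇒ local maximum.
The local maximum is R(-5/2) = 421/24.

421/24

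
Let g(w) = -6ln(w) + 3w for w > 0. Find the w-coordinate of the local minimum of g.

2

g'(w) = -6/w + 3 = 0 gives w = 2.
g''(w) = 6/w², which is positive for w > 0, so this is a local minimum.
g(2) = -6·ln(2) + 6 ≈ 1.8411.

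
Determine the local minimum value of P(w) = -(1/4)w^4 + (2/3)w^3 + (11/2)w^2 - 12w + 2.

-49/12

P'(w) = -w^3 + 2w^2 + 11w - 12. Setting P'(w) = 0 gives w ∈ {-3, 1, 4}.
Second-derivative test with P''(w) = -3w^2 + 4w + 11: P''(-3) = -28 < 0 ⇒ local maximum; P''(1) = 12 > 0 ⇒ local minimum; P''(4) = -21 < 0 ⇒ local maximum.
Thus P has its local minimum at w = 1, with value -49/12.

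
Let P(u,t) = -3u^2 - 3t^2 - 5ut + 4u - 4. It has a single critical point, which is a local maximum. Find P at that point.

∂P/∂u = -6u - 5t + 4 = 0 and ∂P/∂t = -5u - 6t = 0, so (u, t) = (24/11, -20/11).
The Hessian has P_{uu} = -6, P_{tt} = -6, P_{ut} = -5, giving D = 11 > 0 with P_{uu} < 0, so the point is a local maximum.
P(24/11, -20/11) = 4/11.

4/11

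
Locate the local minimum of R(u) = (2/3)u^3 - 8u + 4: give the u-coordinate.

2

R'(u) = 2u^2 - 8. Setting R'(u) = 0 gives u ∈ {-2, 2}.
R''(u) = 4u. R''(-2) = -8 < 0 ⇒ local maximum; R''(2) = 8 > 0 ⇒ local minimum.
The local minimum is R(2) = -20/3.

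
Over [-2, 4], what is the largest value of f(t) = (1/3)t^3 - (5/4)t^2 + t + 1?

19/3

The derivative is t^2 - (5/2)t + 1, which vanishes at t = 1/2 and t = 2.
Compare values at every candidate in [-2, 4]: f(-2) = -26/3,  f(1/2) = 59/48,  f(2) = 2/3,  f(4) = 19/3.
So the maximum is f(4) = 19/3.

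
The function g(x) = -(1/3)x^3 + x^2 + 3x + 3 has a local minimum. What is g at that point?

4/3

g'(x) = -x^2 + 2x + 3 = 0 at x = -1, 3.
g''(x) = -2x + 2. g''(-1) = 4 > 0 ⇒ local minimum; g''(3) = -4 < 0 ⇒ local maximum.
The local minimum is g(-1) = 4/3.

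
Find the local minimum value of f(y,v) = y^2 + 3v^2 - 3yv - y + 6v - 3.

-10

∂f/∂y = 2y - 3v - 1 = 0 and ∂f/∂v = -3y + 6v + 6 = 0, so (y, v) = (-4, -3).
The Hessian has f_{yy} = 2, f_{vv} = 6, f_{yv} = -3, giving D = 3 > 0 with f_{yy} > 0, so the point is a local minimum.
f(-4, -3) = -10.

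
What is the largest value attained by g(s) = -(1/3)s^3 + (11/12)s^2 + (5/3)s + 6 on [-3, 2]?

73/4

The derivative is -s^2 + (11/6)s + 5/3, whose only zero in [-3, 2] is s = -2/3.
Candidates: g(-3) = 73/4,  g(-2/3) = 437/81,  g(2) = 31/3.
Hence the absolute maximum is 73/4 at s = -3.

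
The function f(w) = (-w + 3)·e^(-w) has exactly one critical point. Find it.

4

f'(w) = (-1)·e^(-w) + (-w + 3)·(-1)·e^(-w) = (w - 4)·e^(-w). Since e^(-w) > 0, the only critical point is w = 4.
f''(4) has the same sign as 1 > 0, so this is a local minimum.
f(4) = (-1)·e^(-4) ≈ -0.0183.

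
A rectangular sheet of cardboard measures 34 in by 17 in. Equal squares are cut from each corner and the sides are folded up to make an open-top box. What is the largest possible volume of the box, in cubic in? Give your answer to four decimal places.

945.5073

With cut size x, the volume is V(x) = x(34 − 2x)(17 − 2x) for 0 < x < 8.5.
V'(x) = 12x^2 − 204x + 578. Setting V'(x) = 0 gives x ≈ 3.5925 (the root in (0, 8.5)).
V''(x) = 24x − 204 is negative there, so this is the maximum; V ≈ 945.5073.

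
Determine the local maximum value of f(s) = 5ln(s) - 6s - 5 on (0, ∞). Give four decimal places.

-10.9116

f'(s) = 5/s − 6 = 0 gives s = 5/6.
f''(s) = -5/s², which is negative for s > 0, so this is a local maximum.
f(5/6) = 5·ln(5/6) - 5 - 5 ≈ -10.9116.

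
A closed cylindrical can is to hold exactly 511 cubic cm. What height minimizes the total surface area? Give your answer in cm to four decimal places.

With radius r and height h, πr²h = 511 so h = 511/(πr²), and S(r) = 2πr² + 2πrh = 2πr² + 2·511/r.
S'(r) = 4πr − 2·511/r² = 0 ⇒ r³ = 511/(2π), so r ≈ 4.3326 and h = 2r ≈ 8.6652.
S''(r) = 4π + 4·511/r³ > 0, so this is the minimum; S ≈ 353.8304.

8.6652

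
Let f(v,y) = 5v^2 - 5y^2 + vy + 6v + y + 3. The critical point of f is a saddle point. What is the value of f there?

122/101

∂f/∂v = 10v + y + 6 = 0 and ∂f/∂y = v - 10y + 1 = 0, so (v, y) = (-61/101, 4/101).
The Hessian has f_{vv} = 10, f_{yy} = -10, f_{vy} = 1, giving D = -101 < 0, so the point is a saddle point.
f(-61/101, 4/101) = 122/101.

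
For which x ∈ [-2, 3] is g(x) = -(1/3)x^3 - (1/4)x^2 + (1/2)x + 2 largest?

Differentiating, g'(x) = -x^2 - (1/2)x + 1/2; which vanishes at x = -1 and x = 1/2.
Compare values at every candidate in [-2, 3]: g(-2) = 8/3; g(-1) = 19/12; g(1/2) = 103/48; g(3) = -31/4.
So the maximum is g(-2) = 8/3.

-2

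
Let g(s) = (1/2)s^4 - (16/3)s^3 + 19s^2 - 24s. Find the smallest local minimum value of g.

-59/6

Critical points: g'(s) = 2s^3 - 16s^2 + 38s - 24 vanishes at s = 1, 3, 4.
Second-derivative test with g''(s) = 6s^2 - 32s + 38: g''(1) = 12 > 0 ⇒ local minimum; g''(3) = -4 < 0 ⇒ local maximum; g''(4) = 6 > 0 ⇒ local minimum.
Thus g has its smallest local minimum at s = 1, with value -59/6.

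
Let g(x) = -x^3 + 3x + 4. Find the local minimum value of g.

g'(x) = -3x^2 + 3 = 0 at x = -1, 1.
g''(x) = -6x. g''(-1) = 6 > 0 ⇒ local minimum; g''(1) = -6 < 0 ⇒ local maximum.
The local minimum is g(-1) = 2.

2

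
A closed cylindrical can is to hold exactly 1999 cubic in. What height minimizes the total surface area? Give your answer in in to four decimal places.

13.6534

With radius r and height h, πr²h = 1999 so h = 1999/(πr²), and S(r) = 2πr² + 2πrh = 2πr² + 2·1999/r.
S'(r) = 4πr − 2·1999/r² = 0 ⇒ r³ = 1999/(2π), so r ≈ 6.8267 and h = 2r ≈ 13.6534.
S''(r) = 4π + 4·1999/r³ > 0, so this is the minimum; S ≈ 878.4622.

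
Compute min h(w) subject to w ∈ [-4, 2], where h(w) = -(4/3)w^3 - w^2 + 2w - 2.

-38/3

The derivative is -4w^2 - 2w + 2, which vanishes at w = -1 and w = 1/2.
Candidates: h(-4) = 178/3, h(-1) = -11/3, h(1/2) = -17/12, h(2) = -38/3.
The minimum over the interval is -38/3, attained at w = 2.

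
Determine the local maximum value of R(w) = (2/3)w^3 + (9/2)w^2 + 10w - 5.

R'(w) = 2w^2 + 9w + 10 = 0 at w = -5/2, -2.
Since R''(w) = 4w + 9, we get R''(-5/2) = -1 < 0 ⇒ local maximum; R''(-2) = 1 > 0 ⇒ local minimum.
Thus R has its local maximum at w = -5/2, with value -295/24.

-295/24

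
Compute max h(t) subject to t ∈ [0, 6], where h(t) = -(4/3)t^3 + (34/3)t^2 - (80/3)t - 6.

-6

h'(t) = -4t^2 + (68/3)t - 80/3, which vanishes at t = 5/3 and t = 4.
Candidates: h(0) = -6,  h(5/3) = -2036/81,  h(4) = -50/3,  h(6) = -46.
The maximum over the interval is -6, attained at t = 0.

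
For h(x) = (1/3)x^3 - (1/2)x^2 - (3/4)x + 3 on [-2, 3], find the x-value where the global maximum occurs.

h'(x) = x^2 - x - 3/4, which vanishes at x = -1/2 and x = 3/2.
Evaluating at the critical points and endpoints: h(-2) = -1/6, h(-1/2) = 77/24, h(3/2) = 15/8, h(3) = 21/4.
Hence the absolute maximum is 21/4 at x = 3.

3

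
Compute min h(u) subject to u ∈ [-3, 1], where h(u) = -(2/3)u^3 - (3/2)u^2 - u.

The derivative is -2u^2 - 3u - 1, which vanishes at u = -1 and u = -1/2.
Compare values at every candidate in [-3, 1]: h(-3) = 15/2,  h(-1) = 1/6,  h(-1/2) = 5/24,  h(1) = -19/6.
So the minimum is h(1) = -19/6.

-19/6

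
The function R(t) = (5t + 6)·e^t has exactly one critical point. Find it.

-11/5

R'(t) = 5·e^t + (5t + 6)·1·e^t = (5t + 11)·e^t. Since e^t > 0, the only critical point is t = -11/5.
R''(-11/5) has the same sign as 5 > 0, so this is a local minimum.
R(-11/5) = (-5)·e^(-11/5) ≈ -0.5540.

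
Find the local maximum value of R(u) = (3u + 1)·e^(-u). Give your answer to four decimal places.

1.5403

Differentiating with the product rule gives R'(u) = (-3u + 2)·e^(-u). Since e^(-u) > 0, the only critical point is u = 2/3.
R''(2/3) has the same sign as -3 < 0, so this is a local maximum.
R(2/3) = (3)·e^(-2/3) ≈ 1.5403.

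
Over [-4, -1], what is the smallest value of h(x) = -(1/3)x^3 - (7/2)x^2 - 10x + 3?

The derivative is -x^2 - 7x - 10, whose only zero in [-4, -1] is x = -2.
Candidates: h(-4) = 25/3,  h(-2) = 35/3,  h(-1) = 59/6.
Hence the absolute minimum is 25/3 at x = -4.

25/3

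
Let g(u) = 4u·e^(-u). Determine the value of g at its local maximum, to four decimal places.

By the product rule, g'(u) = (-4u + 4)·e^(-u). Since e^(-u) > 0, the only critical point is u = 1.
g''(1) has the same sign as -4 < 0, so this is a local maximum.
g(1) = (4)·e^(-1) ≈ 1.4715.

1.4715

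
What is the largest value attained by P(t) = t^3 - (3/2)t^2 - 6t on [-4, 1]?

7/2

Differentiating, P'(t) = 3t^2 - 3t - 6; whose only zero in [-4, 1] is t = -1.
Compare values at every candidate in [-4, 1]: P(-4) = -64; P(-1) = 7/2; P(1) = -13/2.
The maximum over the interval is 7/2, attained at t = -1.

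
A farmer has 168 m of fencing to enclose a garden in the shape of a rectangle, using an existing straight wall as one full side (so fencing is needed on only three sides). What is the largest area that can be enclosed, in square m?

Let the sides perpendicular to the wall have length x and the parallel side y, so 2x + y = 168 and the area is A = xy = x(168 − 2x).
A'(x) = 168 − 4x = 0 gives x = 42, and A''(x) = −4 < 0 confirms a maximum.
Then y = 168 − 2·42 = 84 and A = 3528.

3528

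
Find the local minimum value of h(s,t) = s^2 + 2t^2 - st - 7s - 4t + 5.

-107/7

∂h/∂s = 2s - t - 7 = 0 and ∂h/∂t = -s + 4t - 4 = 0, so (s, t) = (32/7, 15/7).
The Hessian has h_{ss} = 2, h_{tt} = 4, h_{st} = -1, giving D = 7 > 0 with h_{ss} > 0, so the point is a local minimum.
h(32/7, 15/7) = -107/7.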